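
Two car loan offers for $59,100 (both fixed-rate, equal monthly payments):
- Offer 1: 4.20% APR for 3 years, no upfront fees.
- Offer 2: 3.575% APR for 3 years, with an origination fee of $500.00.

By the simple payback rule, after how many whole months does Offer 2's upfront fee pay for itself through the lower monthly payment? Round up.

Offer 1: monthly rate = 4.2%/12 = 0.0035000; payment = 59,100 × 0.0035000 / (1 − (1+0.0035000)^−36) = $1,750.13.
Offer 2: at 3.575% the monthly rate is 0.0029792, so the payment is 59,100 × 0.0029792 / (1 − 1.0029792^−36) = $1,733.72.
Monthly savings = $1,750.13 − $1,733.72 = $16.41.
Break-even = $500.00 / $16.41 = 30.47 → 31 months.

31 months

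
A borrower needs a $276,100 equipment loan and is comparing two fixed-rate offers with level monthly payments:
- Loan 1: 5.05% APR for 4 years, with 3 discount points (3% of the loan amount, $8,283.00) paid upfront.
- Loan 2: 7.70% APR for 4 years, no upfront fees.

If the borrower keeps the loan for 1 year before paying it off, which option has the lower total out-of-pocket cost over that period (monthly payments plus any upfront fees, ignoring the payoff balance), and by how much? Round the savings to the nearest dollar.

Loan 2 by $4,240

Loan 1: monthly rate = 5.05%/12 = 0.0042083; payment = 276,100 × 0.0042083 / (1 − (1+0.0042083)^−48) = $6,364.64.
Loan 2: monthly rate = 7.7%/12 = 0.0064167; payment = 276,100 × 0.0064167 / (1 − (1+0.0064167)^−48) = $6,701.59.
Over 12 months: Loan 1 costs 12 × $6,364.64 + $8,283.00 = $84,658.68; Loan 2 costs 12 × $6,701.59 = $80,419.08.
Loan 2 is cheaper by $84,658.68 − $80,419.08 = $4,239.60.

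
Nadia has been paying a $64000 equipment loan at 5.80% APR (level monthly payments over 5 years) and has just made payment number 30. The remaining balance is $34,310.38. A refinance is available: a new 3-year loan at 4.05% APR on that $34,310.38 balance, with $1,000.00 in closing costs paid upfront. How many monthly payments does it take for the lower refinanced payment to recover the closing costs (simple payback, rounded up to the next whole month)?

Current payment = 64,000 × 5.8%/12 / (1 − (1+0.0048333)^−60) = $1,231.36.
Refinanced payment = 34,310.38 × 0.0033750 / (1 − (1+0.0033750)^−36) = $1,013.74.
Monthly savings = $1,231.36 − $1,013.74 = $217.62.
Break-even = $1,000.00 / $217.62 = 4.60 → 5 months.

5 months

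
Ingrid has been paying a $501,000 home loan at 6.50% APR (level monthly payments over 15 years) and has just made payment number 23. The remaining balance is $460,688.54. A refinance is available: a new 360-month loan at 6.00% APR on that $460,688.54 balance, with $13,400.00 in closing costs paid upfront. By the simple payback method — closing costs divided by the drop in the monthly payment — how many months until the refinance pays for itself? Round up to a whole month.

9 months

Current payment = 501,000 × 6.5%/12 / (1 − (1+0.0054167)^−180) = $4,364.25.
Refinanced payment = 460,688.54 × 0.0050000 / (1 − (1+0.0050000)^−360) = $2,762.06.
Monthly savings = $4,364.25 − $2,762.06 = $1,602.19.
Break-even = $13,400.00 / $1,602.19 = 8.36 → 9 months.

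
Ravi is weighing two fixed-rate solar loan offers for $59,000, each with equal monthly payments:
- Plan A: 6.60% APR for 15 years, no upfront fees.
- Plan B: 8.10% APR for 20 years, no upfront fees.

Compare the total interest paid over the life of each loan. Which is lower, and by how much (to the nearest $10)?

Plan A by $26,230

Plan A: at 6.60% the monthly rate is 0.0055000, so the payment is 59,000 × 0.0055000 / (1 − 1.0055000^−180) = $517.20.
Total interest on Plan A = 180 × $517.20 − $59,000 = $34,096.00.
Plan B: monthly rate = 8.1%/12 = 0.0067500; payment = 59,000 × 0.0067500 / (1 − (1+0.0067500)^−240) = $497.18.
Total interest on Plan B = 240 × $497.18 − $59,000 = $60,323.20.
Plan A is lower by $26,227.20.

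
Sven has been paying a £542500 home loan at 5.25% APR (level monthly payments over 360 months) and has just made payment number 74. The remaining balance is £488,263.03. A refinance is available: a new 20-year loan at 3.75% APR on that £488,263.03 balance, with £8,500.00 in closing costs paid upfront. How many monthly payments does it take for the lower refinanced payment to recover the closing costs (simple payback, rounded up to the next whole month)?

Current payment = 542,500 × 5.25%/12 / (1 − (1+0.0043750)^−360) = £2,995.71.
Refinanced payment = 488,263.03 × 0.0031250 / (1 − (1+0.0031250)^−240) = £2,894.85.
Monthly savings = £2,995.71 − £2,894.85 = £100.86.
Break-even = £8,500.00 / £100.86 = 84.28 → 85 months.

85 months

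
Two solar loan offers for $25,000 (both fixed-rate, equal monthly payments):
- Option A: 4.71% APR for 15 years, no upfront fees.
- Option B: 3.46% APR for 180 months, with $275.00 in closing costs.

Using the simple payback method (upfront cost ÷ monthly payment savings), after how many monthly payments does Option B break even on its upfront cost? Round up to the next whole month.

Option A: monthly rate = 4.71%/12 = 0.0039250; payment = 25,000 × 0.0039250 / (1 − (1+0.0039250)^−180) = $193.94.
Option B: monthly rate = 3.46%/12 = 0.0028833; payment = 25,000 × 0.0028833 / (1 − (1+0.0028833)^−180) = $178.23.
Monthly savings = $193.94 − $178.23 = $15.71.
Break-even = $275.00 / $15.71 = 17.50 → 18 months.

18 months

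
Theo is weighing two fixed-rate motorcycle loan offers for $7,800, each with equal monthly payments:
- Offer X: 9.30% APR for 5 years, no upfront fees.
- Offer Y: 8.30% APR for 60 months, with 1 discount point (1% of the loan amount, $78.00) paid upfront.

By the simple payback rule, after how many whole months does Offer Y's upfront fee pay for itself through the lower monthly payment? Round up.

21 months

Offer X: monthly rate = 9.3%/12 = 0.0077500; payment = 7,800 × 0.0077500 / (1 − (1+0.0077500)^−60) = $163.05.
Offer Y: monthly rate = 8.3%/12 = 0.0069167; payment = 7,800 × 0.0069167 / (1 − (1+0.0069167)^−60) = $159.28.
Monthly savings = $163.05 − $159.28 = $3.77.
Break-even = $78.00 / $3.77 = 20.69 → 21 months.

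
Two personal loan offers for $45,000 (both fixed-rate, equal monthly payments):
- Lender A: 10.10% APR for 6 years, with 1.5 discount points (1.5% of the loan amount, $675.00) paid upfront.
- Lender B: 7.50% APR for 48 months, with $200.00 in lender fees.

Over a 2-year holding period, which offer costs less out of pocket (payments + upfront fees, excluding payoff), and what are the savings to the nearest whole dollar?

Lender A by $5,576

Lender A: at 10.10% the monthly rate is 0.0084167, so the payment is 45,000 × 0.0084167 / (1 − 1.0084167^−72) = $835.93.
Lender B: at 7.50% the monthly rate is 0.0062500, so the payment is 45,000 × 0.0062500 / (1 − 1.0062500^−48) = $1,088.05.
Over 24 months: Lender A costs 24 × $835.93 + $675.00 = $20,737.32; Lender B costs 24 × $1,088.05 + $200.00 = $26,313.20.
Lender A is cheaper by $26,313.20 − $20,737.32 = $5,575.88.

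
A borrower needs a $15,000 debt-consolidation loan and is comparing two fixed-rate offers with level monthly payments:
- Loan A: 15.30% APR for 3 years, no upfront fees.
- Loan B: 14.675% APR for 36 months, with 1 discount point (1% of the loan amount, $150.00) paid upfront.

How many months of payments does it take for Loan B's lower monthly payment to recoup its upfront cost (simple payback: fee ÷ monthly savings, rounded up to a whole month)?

33 months

Loan A: at 15.30% the monthly rate is 0.0127500, so the payment is 15,000 × 0.0127500 / (1 − 1.0127500^−36) = $522.19.
Loan B: at 14.675% the monthly rate is 0.0122292, so the payment is 15,000 × 0.0122292 / (1 − 1.0122292^−36) = $517.60.
Monthly savings = $522.19 − $517.60 = $4.59.
Break-even = $150.00 / $4.59 = 32.68 → 33 months.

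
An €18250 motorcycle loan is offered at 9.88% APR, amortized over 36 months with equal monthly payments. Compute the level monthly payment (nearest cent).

Monthly rate = 9.88%/12 = 0.0082333; payment = 18,250 × 0.0082333 / (1 − (1+0.0082333)^−36) = €587.85.

€587.85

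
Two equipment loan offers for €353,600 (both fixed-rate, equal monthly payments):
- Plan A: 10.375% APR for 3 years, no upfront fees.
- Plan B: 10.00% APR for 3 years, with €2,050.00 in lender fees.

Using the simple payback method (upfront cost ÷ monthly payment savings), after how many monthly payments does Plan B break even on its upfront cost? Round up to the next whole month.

Plan A: at 10.375% the monthly rate is 0.0086458, so the payment is 353,600 × 0.0086458 / (1 − 1.0086458^−36) = €11,472.03.
Plan B: at 10.00% the monthly rate is 0.0083333, so the payment is 353,600 × 0.0083333 / (1 − 1.0083333^−36) = €11,409.68.
Monthly savings = €11,472.03 − €11,409.68 = €62.35.
Break-even = €2,050.00 / €62.35 = 32.88 → 33 months.

33 months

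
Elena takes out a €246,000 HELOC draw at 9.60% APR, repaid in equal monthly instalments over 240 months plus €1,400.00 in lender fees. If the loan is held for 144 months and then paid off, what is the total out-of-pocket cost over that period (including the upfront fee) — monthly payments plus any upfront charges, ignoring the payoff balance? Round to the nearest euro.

Monthly rate = 9.6%/12 = 0.0080000; payment = 246,000 × 0.0080000 / (1 − (1+0.0080000)^−240) = €2,309.13.
Total outlay = 144 × €2,309.13 + €1,400.00 = €333,914.72.

€333,915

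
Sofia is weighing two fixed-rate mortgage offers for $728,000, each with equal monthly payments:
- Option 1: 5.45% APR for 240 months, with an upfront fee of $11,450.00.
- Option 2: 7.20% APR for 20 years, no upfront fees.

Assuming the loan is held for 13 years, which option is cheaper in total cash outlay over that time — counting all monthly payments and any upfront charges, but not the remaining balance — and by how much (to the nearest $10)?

Option 1: at 5.45% the monthly rate is 0.0045417, so the payment is 728,000 × 0.0045417 / (1 − 1.0045417^−240) = $4,987.28.
Option 2: at 7.20% the monthly rate is 0.0060000, so the payment is 728,000 × 0.0060000 / (1 − 1.0060000^−240) = $5,731.90.
Over 156 months: Option 1 costs 156 × $4,987.28 + $11,450.00 = $789,465.68; Option 2 costs 156 × $5,731.90 = $894,176.40.
Option 1 is cheaper by $894,176.40 − $789,465.68 = $104,710.72.

Option 1 by $104,710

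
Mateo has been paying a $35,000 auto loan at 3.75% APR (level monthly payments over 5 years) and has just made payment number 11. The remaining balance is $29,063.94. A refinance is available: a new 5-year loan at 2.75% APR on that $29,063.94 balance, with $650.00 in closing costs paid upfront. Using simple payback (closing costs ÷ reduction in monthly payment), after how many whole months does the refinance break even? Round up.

6 months

Current payment = 35,000 × 3.75%/12 / (1 − (1+0.0031250)^−60) = $640.64.
Refinanced payment = 29,063.94 × 0.0022917 / (1 − (1+0.0022917)^−60) = $519.02.
Monthly savings = $640.64 − $519.02 = $121.62.
Break-even = $650.00 / $121.62 = 5.34 → 6 months.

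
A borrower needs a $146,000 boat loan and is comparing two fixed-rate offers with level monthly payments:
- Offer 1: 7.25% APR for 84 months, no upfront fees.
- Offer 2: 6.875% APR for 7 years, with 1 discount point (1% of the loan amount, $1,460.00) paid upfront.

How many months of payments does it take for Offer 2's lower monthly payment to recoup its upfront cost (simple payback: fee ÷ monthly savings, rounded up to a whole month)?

55 months

Offer 1: at 7.25% the monthly rate is 0.0060417, so the payment is 146,000 × 0.0060417 / (1 − 1.0060417^−84) = $2,221.42.
Offer 2: monthly rate = 6.875%/12 = 0.0057292; payment = 146,000 × 0.0057292 / (1 − (1+0.0057292)^−84) = $2,194.62.
Monthly savings = $2,221.42 − $2,194.62 = $26.80.
Break-even = $1,460.00 / $26.80 = 54.48 → 55 months.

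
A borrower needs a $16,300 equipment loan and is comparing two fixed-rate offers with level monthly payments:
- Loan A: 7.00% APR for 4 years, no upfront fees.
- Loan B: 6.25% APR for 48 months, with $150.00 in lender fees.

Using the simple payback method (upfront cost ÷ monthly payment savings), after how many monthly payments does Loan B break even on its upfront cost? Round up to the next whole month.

Loan A: at 7.00% the monthly rate is 0.0058333, so the payment is 16,300 × 0.0058333 / (1 − 1.0058333^−48) = $390.32.
Loan B: monthly rate = 6.25%/12 = 0.0052083; payment = 16,300 × 0.0052083 / (1 − (1+0.0052083)^−48) = $384.68.
Monthly savings = $390.32 − $384.68 = $5.64.
Break-even = $150.00 / $5.64 = 26.60 → 27 months.

27 months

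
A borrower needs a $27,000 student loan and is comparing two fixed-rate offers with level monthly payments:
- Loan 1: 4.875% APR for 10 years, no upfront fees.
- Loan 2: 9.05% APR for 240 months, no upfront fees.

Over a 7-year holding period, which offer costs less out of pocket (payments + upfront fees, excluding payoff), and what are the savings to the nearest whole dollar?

Loan 2 by $3,439

Loan 1: monthly rate = 4.875%/12 = 0.0040625; payment = 27,000 × 0.0040625 / (1 − (1+0.0040625)^−120) = $284.73.
Loan 2: monthly rate = 9.05%/12 = 0.0075417; payment = 27,000 × 0.0075417 / (1 − (1+0.0075417)^−240) = $243.79.
Over 84 months: Loan 1 costs 84 × $284.73 = $23,917.32; Loan 2 costs 84 × $243.79 = $20,478.36.
Loan 2 is cheaper by $23,917.32 − $20,478.36 = $3,438.96.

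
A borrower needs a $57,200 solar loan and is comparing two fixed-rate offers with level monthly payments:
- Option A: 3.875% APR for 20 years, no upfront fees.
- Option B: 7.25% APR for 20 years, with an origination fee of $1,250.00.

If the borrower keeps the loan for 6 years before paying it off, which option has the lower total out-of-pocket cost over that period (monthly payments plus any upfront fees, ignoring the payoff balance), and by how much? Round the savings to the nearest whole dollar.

Option A: at 3.875% the monthly rate is 0.0032292, so the payment is 57,200 × 0.0032292 / (1 − 1.0032292^−240) = $342.86.
Option B: at 7.25% the monthly rate is 0.0060417, so the payment is 57,200 × 0.0060417 / (1 − 1.0060417^−240) = $452.10.
Over 72 months: Option A costs 72 × $342.86 = $24,685.92; Option B costs 72 × $452.10 + $1,250.00 = $33,801.20.
Option A is cheaper by $33,801.20 − $24,685.92 = $9,115.28.

Option A by $9,115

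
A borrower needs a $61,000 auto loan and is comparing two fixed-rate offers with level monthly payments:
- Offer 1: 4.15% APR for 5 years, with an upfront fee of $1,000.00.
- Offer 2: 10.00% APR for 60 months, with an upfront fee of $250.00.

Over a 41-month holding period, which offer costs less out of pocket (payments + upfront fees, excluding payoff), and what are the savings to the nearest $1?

Offer 1: at 4.15% the monthly rate is 0.0034583, so the payment is 61,000 × 0.0034583 / (1 − 1.0034583^−60) = $1,127.54.
Offer 2: monthly rate = 10%/12 = 0.0083333; payment = 61,000 × 0.0083333 / (1 − (1+0.0083333)^−60) = $1,296.07.
Over 41 months: Offer 1 costs 41 × $1,127.54 + $1,000.00 = $47,229.14; Offer 2 costs 41 × $1,296.07 + $250.00 = $53,388.87.
Offer 1 is cheaper by $53,388.87 − $47,229.14 = $6,159.73.

Offer 1 by $6,160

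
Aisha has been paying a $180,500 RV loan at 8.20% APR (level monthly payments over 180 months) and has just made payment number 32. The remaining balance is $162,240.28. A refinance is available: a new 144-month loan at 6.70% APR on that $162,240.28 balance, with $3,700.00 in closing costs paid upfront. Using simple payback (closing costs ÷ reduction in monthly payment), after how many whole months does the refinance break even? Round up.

36 months

Current payment = 180,500 × 8.2%/12 / (1 − (1+0.0068333)^−180) = $1,745.86.
Refinanced payment = 162,240.28 × 0.0055833 / (1 − (1+0.0055833)^−144) = $1,642.62.
Monthly savings = $1,745.86 − $1,642.62 = $103.24.
Break-even = $3,700.00 / $103.24 = 35.84 → 36 months.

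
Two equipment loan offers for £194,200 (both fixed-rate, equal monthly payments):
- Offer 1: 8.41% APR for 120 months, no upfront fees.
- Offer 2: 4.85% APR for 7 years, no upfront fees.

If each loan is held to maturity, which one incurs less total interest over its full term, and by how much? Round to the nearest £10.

Offer 1: at 8.41% the monthly rate is 0.0070083, so the payment is 194,200 × 0.0070083 / (1 − 1.0070083^−120) = £2,398.46.
Total interest on Offer 1 = 120 × £2,398.46 − £194,200 = £93,615.20.
Offer 2: at 4.85% the monthly rate is 0.0040417, so the payment is 194,200 × 0.0040417 / (1 − 1.0040417^−84) = £2,731.14.
Total interest on Offer 2 = 84 × £2,731.14 − £194,200 = £35,215.76.
Offer 2 is lower by £58,399.44.

Offer 2 by £58,400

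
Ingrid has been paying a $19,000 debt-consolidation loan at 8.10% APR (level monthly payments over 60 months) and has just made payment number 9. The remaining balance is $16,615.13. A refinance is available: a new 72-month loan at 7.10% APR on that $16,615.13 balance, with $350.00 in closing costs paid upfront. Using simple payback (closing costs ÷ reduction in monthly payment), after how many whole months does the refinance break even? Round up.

4 months

Current payment = 19,000 × 8.1%/12 / (1 − (1+0.0067500)^−60) = $386.16.
Refinanced payment = 16,615.13 × 0.0059167 / (1 − (1+0.0059167)^−72) = $284.07.
Monthly savings = $386.16 − $284.07 = $102.09.
Break-even = $350.00 / $102.09 = 3.43 → 4 months.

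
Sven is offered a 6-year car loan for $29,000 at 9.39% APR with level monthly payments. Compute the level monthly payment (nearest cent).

Monthly rate = 9.39%/12 = 0.0078250; payment = 29,000 × 0.0078250 / (1 − (1+0.0078250)^−72) = $528.37.

$528.37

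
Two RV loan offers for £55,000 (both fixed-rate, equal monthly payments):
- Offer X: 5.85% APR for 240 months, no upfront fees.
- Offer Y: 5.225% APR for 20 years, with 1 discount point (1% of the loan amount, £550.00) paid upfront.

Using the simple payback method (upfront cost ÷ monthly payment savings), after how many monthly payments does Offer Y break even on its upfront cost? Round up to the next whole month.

Offer X: monthly rate = 5.85%/12 = 0.0048750; payment = 55,000 × 0.0048750 / (1 − (1+0.0048750)^−240) = £389.29.
Offer Y: monthly rate = 5.225%/12 = 0.0043542; payment = 55,000 × 0.0043542 / (1 − (1+0.0043542)^−240) = £369.85.
Monthly savings = £389.29 − £369.85 = £19.44.
Break-even = £550.00 / £19.44 = 28.29 → 29 months.

29 months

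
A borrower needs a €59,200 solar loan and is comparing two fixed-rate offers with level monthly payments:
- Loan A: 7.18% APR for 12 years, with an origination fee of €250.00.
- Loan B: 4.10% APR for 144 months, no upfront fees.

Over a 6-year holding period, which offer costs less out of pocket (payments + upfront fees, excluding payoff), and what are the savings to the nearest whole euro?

Loan B by €6,968

Loan A: monthly rate = 7.18%/12 = 0.0059833; payment = 59,200 × 0.0059833 / (1 − (1+0.0059833)^−144) = €614.50.
Loan B: monthly rate = 4.1%/12 = 0.0034167; payment = 59,200 × 0.0034167 / (1 − (1+0.0034167)^−144) = €521.19.
Over 72 months: Loan A costs 72 × €614.50 + €250.00 = €44,494.00; Loan B costs 72 × €521.19 = €37,525.68.
Loan B is cheaper by €44,494.00 − €37,525.68 = €6,968.32.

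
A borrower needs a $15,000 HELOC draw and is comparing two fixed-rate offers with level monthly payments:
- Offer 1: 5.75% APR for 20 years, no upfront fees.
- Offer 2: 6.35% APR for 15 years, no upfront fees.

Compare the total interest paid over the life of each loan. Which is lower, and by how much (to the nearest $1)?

Offer 2 by $1,977

Offer 1: at 5.75% the monthly rate is 0.0047917, so the payment is 15,000 × 0.0047917 / (1 − 1.0047917^−240) = $105.31.
Total interest on Offer 1 = 240 × $105.31 − $15,000 = $10,274.40.
Offer 2: at 6.35% the monthly rate is 0.0052917, so the payment is 15,000 × 0.0052917 / (1 − 1.0052917^−180) = $129.43.
Total interest on Offer 2 = 180 × $129.43 − $15,000 = $8,297.40.
Offer 2 is lower by $1,977.00.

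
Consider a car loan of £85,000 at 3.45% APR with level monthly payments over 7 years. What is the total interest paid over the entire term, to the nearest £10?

£10,800

Monthly rate = 3.45%/12 = 0.0028750; payment = 85,000 × 0.0028750 / (1 − (1+0.0028750)^−84) = £1,140.45.
Total paid = 84 × £1,140.45 = £95,797.80; interest = £95,797.80 − £85,000 = £10,797.80.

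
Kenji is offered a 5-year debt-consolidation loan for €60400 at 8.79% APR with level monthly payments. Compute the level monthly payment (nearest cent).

€1,247.66

At 8.79% the monthly rate is 0.0073250, so the payment is 60,400 × 0.0073250 / (1 − 1.0073250^−60) = €1,247.66.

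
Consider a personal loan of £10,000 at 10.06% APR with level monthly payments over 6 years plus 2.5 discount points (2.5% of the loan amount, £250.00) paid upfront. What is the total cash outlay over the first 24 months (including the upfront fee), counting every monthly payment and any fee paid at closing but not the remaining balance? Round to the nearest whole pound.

£4,703

At 10.06% the monthly rate is 0.0083833, so the payment is 10,000 × 0.0083833 / (1 − 1.0083833^−72) = £185.56.
Total outlay = 24 × £185.56 + £250.00 = £4,703.44.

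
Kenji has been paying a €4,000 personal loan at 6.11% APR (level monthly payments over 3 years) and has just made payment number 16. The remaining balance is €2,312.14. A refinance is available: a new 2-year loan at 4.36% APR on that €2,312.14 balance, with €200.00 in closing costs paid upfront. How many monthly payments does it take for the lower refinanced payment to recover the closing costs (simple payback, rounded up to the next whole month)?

Current payment = 4,000 × 6.11%/12 / (1 − (1+0.0050917)^−36) = €121.89.
Refinanced payment = 2,312.14 × 0.0036333 / (1 − (1+0.0036333)^−24) = €100.78.
Monthly savings = €121.89 − €100.78 = €21.11.
Break-even = €200.00 / €21.11 = 9.47 → 10 months.

10 months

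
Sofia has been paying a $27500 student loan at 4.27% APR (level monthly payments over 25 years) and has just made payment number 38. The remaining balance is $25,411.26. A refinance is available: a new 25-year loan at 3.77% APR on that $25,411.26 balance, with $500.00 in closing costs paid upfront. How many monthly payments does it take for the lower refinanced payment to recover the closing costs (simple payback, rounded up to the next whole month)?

28 months

Current payment = 27,500 × 4.27%/12 / (1 − (1+0.0035583)^−300) = $149.29.
Refinanced payment = 25,411.26 × 0.0031417 / (1 − (1+0.0031417)^−300) = $130.92.
Monthly savings = $149.29 − $130.92 = $18.37.
Break-even = $500.00 / $18.37 = 27.22 → 28 months.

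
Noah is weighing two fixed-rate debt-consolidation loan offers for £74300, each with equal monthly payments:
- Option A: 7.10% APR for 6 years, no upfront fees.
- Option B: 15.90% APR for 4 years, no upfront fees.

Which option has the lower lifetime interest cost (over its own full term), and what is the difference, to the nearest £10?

Option A by £9,430

Option A: at 7.10% the monthly rate is 0.0059167, so the payment is 74,300 × 0.0059167 / (1 − 1.0059167^−72) = £1,270.31.
Total interest on Option A = 72 × £1,270.31 − £74,300 = £17,162.32.
Option B: at 15.90% the monthly rate is 0.0132500, so the payment is 74,300 × 0.0132500 / (1 − 1.0132500^−48) = £2,101.88.
Total interest on Option B = 48 × £2,101.88 − £74,300 = £26,590.24.
Option A is lower by £9,427.92.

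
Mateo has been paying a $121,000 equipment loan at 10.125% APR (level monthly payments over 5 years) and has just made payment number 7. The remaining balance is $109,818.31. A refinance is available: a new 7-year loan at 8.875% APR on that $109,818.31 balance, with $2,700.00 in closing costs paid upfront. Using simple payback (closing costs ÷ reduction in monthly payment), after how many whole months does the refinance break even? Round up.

Current payment = 121,000 × 10.125%/12 / (1 − (1+0.0084375)^−60) = $2,578.34.
Refinanced payment = 109,818.31 × 0.0073958 / (1 − (1+0.0073958)^−84) = $1,759.92.
Monthly savings = $2,578.34 − $1,759.92 = $818.42.
Break-even = $2,700.00 / $818.42 = 3.30 → 4 months.

4 months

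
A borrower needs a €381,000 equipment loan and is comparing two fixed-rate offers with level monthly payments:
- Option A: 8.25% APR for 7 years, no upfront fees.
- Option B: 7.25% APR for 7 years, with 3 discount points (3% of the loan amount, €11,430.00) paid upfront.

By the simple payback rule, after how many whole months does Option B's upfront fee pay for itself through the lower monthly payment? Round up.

Option A: monthly rate = 8.25%/12 = 0.0068750; payment = 381,000 × 0.0068750 / (1 − (1+0.0068750)^−84) = €5,985.91.
Option B: at 7.25% the monthly rate is 0.0060417, so the payment is 381,000 × 0.0060417 / (1 − 1.0060417^−84) = €5,796.99.
Monthly savings = €5,985.91 − €5,796.99 = €188.92.
Break-even = €11,430.00 / €188.92 = 60.50 → 61 months.

61 months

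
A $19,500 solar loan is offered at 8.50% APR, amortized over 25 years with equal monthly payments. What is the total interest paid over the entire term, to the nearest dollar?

$27,606

Monthly rate = 8.5%/12 = 0.0070833; payment = 19,500 × 0.0070833 / (1 − (1+0.0070833)^−300) = $157.02.
Total paid = 300 × $157.02 = $47,106.00; interest = $47,106.00 − $19,500 = $27,606.00.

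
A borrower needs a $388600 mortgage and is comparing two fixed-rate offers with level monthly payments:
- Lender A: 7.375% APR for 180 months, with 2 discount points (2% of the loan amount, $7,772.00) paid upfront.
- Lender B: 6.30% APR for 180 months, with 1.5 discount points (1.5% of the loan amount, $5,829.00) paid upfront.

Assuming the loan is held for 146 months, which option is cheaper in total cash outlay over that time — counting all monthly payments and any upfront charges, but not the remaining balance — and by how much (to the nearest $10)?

Lender B by $35,860

Lender A: at 7.375% the monthly rate is 0.0061458, so the payment is 388,600 × 0.0061458 / (1 − 1.0061458^−180) = $3,574.82.
Lender B: monthly rate = 6.3%/12 = 0.0052500; payment = 388,600 × 0.0052500 / (1 − (1+0.0052500)^−180) = $3,342.54.
Over 146 months: Lender A costs 146 × $3,574.82 + $7,772.00 = $529,695.72; Lender B costs 146 × $3,342.54 + $5,829.00 = $493,839.84.
Lender B is cheaper by $529,695.72 − $493,839.84 = $35,855.88.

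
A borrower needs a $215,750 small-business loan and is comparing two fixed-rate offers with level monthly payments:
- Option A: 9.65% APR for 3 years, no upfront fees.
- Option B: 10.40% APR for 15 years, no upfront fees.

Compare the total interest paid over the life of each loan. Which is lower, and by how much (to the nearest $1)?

Option A by $177,532

Option A: at 9.65% the monthly rate is 0.0080417, so the payment is 215,750 × 0.0080417 / (1 − 1.0080417^−36) = $6,926.25.
Total interest on Option A = 36 × $6,926.25 − $215,750 = $33,595.00.
Option B: at 10.40% the monthly rate is 0.0086667, so the payment is 215,750 × 0.0086667 / (1 − 1.0086667^−180) = $2,371.54.
Total interest on Option B = 180 × $2,371.54 − $215,750 = $211,127.20.
Option A is lower by $177,532.20.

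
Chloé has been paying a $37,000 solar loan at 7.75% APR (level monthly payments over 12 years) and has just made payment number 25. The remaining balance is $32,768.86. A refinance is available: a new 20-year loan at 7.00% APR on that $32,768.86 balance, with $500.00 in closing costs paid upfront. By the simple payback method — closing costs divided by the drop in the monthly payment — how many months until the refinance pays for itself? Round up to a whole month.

Current payment = 37,000 × 7.75%/12 / (1 − (1+0.0064583)^−144) = $395.45.
Refinanced payment = 32,768.86 × 0.0058333 / (1 − (1+0.0058333)^−240) = $254.06.
Monthly savings = $395.45 − $254.06 = $141.39.
Break-even = $500.00 / $141.39 = 3.54 → 4 months.

4 months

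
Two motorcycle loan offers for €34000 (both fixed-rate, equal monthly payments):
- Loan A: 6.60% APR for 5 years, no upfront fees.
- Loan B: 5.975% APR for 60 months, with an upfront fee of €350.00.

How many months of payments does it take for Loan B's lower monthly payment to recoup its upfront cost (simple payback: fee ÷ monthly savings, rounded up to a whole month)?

36 months

Loan A: at 6.60% the monthly rate is 0.0055000, so the payment is 34,000 × 0.0055000 / (1 − 1.0055000^−60) = €666.84.
Loan B: at 5.975% the monthly rate is 0.0049792, so the payment is 34,000 × 0.0049792 / (1 − 1.0049792^−60) = €656.92.
Monthly savings = €666.84 − €656.92 = €9.92.
Break-even = €350.00 / €9.92 = 35.28 → 36 months.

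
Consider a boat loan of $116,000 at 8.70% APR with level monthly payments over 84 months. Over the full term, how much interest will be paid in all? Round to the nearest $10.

Monthly rate = 8.7%/12 = 0.0072500; payment = 116,000 × 0.0072500 / (1 − (1+0.0072500)^−84) = $1,848.72.
Total paid = 84 × $1,848.72 = $155,292.48; interest = $155,292.48 − $116,000 = $39,292.48.

$39,290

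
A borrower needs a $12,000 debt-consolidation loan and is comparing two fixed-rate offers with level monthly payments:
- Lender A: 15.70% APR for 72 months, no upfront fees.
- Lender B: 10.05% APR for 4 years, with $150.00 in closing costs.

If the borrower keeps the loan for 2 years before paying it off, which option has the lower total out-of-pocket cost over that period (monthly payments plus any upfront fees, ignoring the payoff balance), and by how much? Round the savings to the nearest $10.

Lender A by $1,260

Lender A: at 15.70% the monthly rate is 0.0130833, so the payment is 12,000 × 0.0130833 / (1 − 1.0130833^−72) = $258.32.
Lender B: monthly rate = 10.05%/12 = 0.0083750; payment = 12,000 × 0.0083750 / (1 − (1+0.0083750)^−48) = $304.64.
Over 24 months: Lender A costs 24 × $258.32 = $6,199.68; Lender B costs 24 × $304.64 + $150.00 = $7,461.36.
Lender A is cheaper by $7,461.36 − $6,199.68 = $1,261.68.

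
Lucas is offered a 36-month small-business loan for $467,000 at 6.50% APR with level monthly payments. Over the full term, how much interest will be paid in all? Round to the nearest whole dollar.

$48,271

At 6.50% the monthly rate is 0.0054167, so the payment is 467,000 × 0.0054167 / (1 − 1.0054167^−36) = $14,313.08.
Total paid = 36 × $14,313.08 = $515,270.88; interest = $515,270.88 − $467,000 = $48,270.88.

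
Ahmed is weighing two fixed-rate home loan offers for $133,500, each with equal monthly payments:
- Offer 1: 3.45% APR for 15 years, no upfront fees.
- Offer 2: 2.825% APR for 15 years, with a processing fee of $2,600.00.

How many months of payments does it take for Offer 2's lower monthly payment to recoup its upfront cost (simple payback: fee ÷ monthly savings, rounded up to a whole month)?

65 months

Offer 1: at 3.45% the monthly rate is 0.0028750, so the payment is 133,500 × 0.0028750 / (1 − 1.0028750^−180) = $951.09.
Offer 2: at 2.825% the monthly rate is 0.0023542, so the payment is 133,500 × 0.0023542 / (1 − 1.0023542^−180) = $910.73.
Monthly savings = $951.09 − $910.73 = $40.36.
Break-even = $2,600.00 / $40.36 = 64.42 → 65 months.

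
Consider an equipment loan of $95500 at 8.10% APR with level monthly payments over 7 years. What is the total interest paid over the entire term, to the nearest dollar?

Monthly rate = 8.1%/12 = 0.0067500; payment = 95,500 × 0.0067500 / (1 − (1+0.0067500)^−84) = $1,493.25.
Total paid = 84 × $1,493.25 = $125,433.00; interest = $125,433.00 − $95,500 = $29,933.00.

$29,933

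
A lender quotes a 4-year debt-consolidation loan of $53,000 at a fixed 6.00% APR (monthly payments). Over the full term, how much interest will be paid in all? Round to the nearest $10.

$6,750

Monthly rate = 6%/12 = 0.0050000; payment = 53,000 × 0.0050000 / (1 − (1+0.0050000)^−48) = $1,244.71.
Total paid = 48 × $1,244.71 = $59,746.08; interest = $59,746.08 − $53,000 = $6,746.08.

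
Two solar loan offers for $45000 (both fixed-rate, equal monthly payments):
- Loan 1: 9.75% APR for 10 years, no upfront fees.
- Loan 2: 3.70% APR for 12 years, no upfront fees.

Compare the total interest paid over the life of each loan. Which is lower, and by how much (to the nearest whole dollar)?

Loan 1: monthly rate = 9.75%/12 = 0.0081250; payment = 45,000 × 0.0081250 / (1 − (1+0.0081250)^−120) = $588.47.
Total interest on Loan 1 = 120 × $588.47 − $45,000 = $25,616.40.
Loan 2: at 3.70% the monthly rate is 0.0030833, so the payment is 45,000 × 0.0030833 / (1 − 1.0030833^−144) = $387.47.
Total interest on Loan 2 = 144 × $387.47 − $45,000 = $10,795.68.
Loan 2 is lower by $14,820.72.

Loan 2 by $14,821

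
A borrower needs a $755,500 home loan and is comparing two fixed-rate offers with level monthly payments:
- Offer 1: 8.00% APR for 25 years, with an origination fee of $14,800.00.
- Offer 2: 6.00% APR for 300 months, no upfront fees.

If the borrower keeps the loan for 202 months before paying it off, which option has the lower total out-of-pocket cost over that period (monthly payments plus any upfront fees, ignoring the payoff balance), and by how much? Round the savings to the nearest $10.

Offer 1: monthly rate = 8%/12 = 0.0066667; payment = 755,500 × 0.0066667 / (1 − (1+0.0066667)^−300) = $5,831.07.
Offer 2: monthly rate = 6%/12 = 0.0050000; payment = 755,500 × 0.0050000 / (1 − (1+0.0050000)^−300) = $4,867.70.
Over 202 months: Offer 1 costs 202 × $5,831.07 + $14,800.00 = $1,192,676.14; Offer 2 costs 202 × $4,867.70 = $983,275.40.
Offer 2 is cheaper by $1,192,676.14 − $983,275.40 = $209,400.74.

Offer 2 by $209,400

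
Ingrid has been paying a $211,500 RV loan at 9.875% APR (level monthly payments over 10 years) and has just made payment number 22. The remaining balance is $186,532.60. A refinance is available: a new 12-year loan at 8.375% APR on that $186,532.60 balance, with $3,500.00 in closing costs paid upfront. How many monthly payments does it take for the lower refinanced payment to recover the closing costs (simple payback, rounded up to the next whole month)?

5 months

Current payment = 211,500 × 9.875%/12 / (1 − (1+0.0082292)^−120) = $2,780.37.
Refinanced payment = 186,532.60 × 0.0069792 / (1 − (1+0.0069792)^−144) = $2,057.68.
Monthly savings = $2,780.37 − $2,057.68 = $722.69.
Break-even = $3,500.00 / $722.69 = 4.84 → 5 months.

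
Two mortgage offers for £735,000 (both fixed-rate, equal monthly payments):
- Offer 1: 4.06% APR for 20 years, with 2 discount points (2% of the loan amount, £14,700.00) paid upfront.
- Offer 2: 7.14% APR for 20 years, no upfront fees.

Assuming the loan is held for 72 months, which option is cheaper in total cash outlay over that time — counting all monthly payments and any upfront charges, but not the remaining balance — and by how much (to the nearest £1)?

Offer 1: monthly rate = 4.06%/12 = 0.0033833; payment = 735,000 × 0.0033833 / (1 − (1+0.0033833)^−240) = £4,477.23.
Offer 2: at 7.14% the monthly rate is 0.0059500, so the payment is 735,000 × 0.0059500 / (1 − 1.0059500^−240) = £5,760.38.
Over 72 months: Offer 1 costs 72 × £4,477.23 + £14,700.00 = £337,060.56; Offer 2 costs 72 × £5,760.38 = £414,747.36.
Offer 1 is cheaper by £414,747.36 − £337,060.56 = £77,686.80.

Offer 1 by £77,687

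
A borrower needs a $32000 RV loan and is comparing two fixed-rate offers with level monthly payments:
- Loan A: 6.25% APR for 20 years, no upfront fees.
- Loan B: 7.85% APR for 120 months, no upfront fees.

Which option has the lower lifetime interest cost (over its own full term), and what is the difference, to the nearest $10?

Loan A: monthly rate = 6.25%/12 = 0.0052083; payment = 32,000 × 0.0052083 / (1 − (1+0.0052083)^−240) = $233.90.
Total interest on Loan A = 240 × $233.90 − $32,000 = $24,136.00.
Loan B: monthly rate = 7.85%/12 = 0.0065417; payment = 32,000 × 0.0065417 / (1 − (1+0.0065417)^−120) = $385.72.
Total interest on Loan B = 120 × $385.72 − $32,000 = $14,286.40.
Loan B is lower by $9,849.60.

Loan B by $9,850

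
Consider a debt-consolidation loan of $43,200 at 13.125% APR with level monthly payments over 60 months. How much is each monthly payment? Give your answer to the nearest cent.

Monthly rate = 13.125%/12 = 0.0109375; payment = 43,200 × 0.0109375 / (1 − (1+0.0109375)^−60) = $985.70.

$985.70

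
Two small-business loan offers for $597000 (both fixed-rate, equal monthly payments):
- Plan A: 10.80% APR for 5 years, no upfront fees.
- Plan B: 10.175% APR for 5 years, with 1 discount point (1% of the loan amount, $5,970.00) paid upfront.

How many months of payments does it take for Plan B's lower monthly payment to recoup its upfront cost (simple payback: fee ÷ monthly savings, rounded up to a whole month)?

33 months

Plan A: monthly rate = 10.8%/12 = 0.0090000; payment = 597,000 × 0.0090000 / (1 − (1+0.0090000)^−60) = $12,920.76.
Plan B: monthly rate = 10.175%/12 = 0.0084792; payment = 597,000 × 0.0084792 / (1 − (1+0.0084792)^−60) = $12,735.95.
Monthly savings = $12,920.76 − $12,735.95 = $184.81.
Break-even = $5,970.00 / $184.81 = 32.30 → 33 months.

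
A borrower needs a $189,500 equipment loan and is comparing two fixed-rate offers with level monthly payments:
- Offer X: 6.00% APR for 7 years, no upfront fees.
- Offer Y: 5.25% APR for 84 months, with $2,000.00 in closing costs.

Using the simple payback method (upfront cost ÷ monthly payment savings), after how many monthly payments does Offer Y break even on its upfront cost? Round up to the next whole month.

Offer X: monthly rate = 6%/12 = 0.0050000; payment = 189,500 × 0.0050000 / (1 − (1+0.0050000)^−84) = $2,768.32.
Offer Y: at 5.25% the monthly rate is 0.0043750, so the payment is 189,500 × 0.0043750 / (1 − 1.0043750^−84) = $2,700.69.
Monthly savings = $2,768.32 − $2,700.69 = $67.63.
Break-even = $2,000.00 / $67.63 = 29.57 → 30 months.

30 months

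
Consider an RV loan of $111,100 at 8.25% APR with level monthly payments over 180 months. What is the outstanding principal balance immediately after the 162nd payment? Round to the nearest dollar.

With monthly rate i = 8.25%/12 = 0.0068750, the balance after k of n payments is P · [(1+i)^n − (1+i)^k] / [(1+i)^n − 1].
(1+0.0068750)^180 = 3.43241979 and (1+0.0068750)^162 = 3.03417313, so the balance is 111,100 × (3.43241979 − 3.03417313) / (3.43241979 − 1) = $18,189.79.

$18,190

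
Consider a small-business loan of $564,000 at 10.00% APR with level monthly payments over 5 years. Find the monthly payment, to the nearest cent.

Monthly rate = 10%/12 = 0.0083333; payment = 564,000 × 0.0083333 / (1 − (1+0.0083333)^−60) = $11,983.33.

$11,983.33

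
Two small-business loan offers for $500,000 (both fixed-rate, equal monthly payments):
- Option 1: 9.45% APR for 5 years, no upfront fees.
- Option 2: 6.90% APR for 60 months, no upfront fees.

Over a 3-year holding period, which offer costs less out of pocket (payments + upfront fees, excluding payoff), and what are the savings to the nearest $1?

Option 1: monthly rate = 9.45%/12 = 0.0078750; payment = 500,000 × 0.0078750 / (1 − (1+0.0078750)^−60) = $10,488.72.
Option 2: monthly rate = 6.9%/12 = 0.0057500; payment = 500,000 × 0.0057500 / (1 − (1+0.0057500)^−60) = $9,877.03.
Over 36 months: Option 1 costs 36 × $10,488.72 = $377,593.92; Option 2 costs 36 × $9,877.03 = $355,573.08.
Option 2 is cheaper by $377,593.92 − $355,573.08 = $22,020.84.

Option 2 by $22,021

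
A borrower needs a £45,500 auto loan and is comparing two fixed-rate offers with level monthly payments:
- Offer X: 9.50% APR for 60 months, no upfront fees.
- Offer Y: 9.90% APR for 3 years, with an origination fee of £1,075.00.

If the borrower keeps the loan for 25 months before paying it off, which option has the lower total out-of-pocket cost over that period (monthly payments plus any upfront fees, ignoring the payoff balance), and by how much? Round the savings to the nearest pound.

Offer X by £13,836

Offer X: at 9.50% the monthly rate is 0.0079167, so the payment is 45,500 × 0.0079167 / (1 − 1.0079167^−60) = £955.58.
Offer Y: monthly rate = 9.9%/12 = 0.0082500; payment = 45,500 × 0.0082500 / (1 − (1+0.0082500)^−36) = £1,466.02.
Over 25 months: Offer X costs 25 × £955.58 = £23,889.50; Offer Y costs 25 × £1,466.02 + £1,075.00 = £37,725.50.
Offer X is cheaper by £37,725.50 − £23,889.50 = £13,836.00.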